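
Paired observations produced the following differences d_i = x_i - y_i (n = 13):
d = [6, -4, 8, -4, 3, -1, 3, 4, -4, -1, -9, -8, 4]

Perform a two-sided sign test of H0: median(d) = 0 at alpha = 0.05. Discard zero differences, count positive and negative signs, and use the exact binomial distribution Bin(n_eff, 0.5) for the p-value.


Step 1: Discard zero differences. Original n = 13; n_eff = number of nonzero differences = 13.
Nonzero differences (with sign): +6, -4, +8, -4, +3, -1, +3, +4, -4, -1, -9, -8, +4
Step 2: Count signs: positive = 6, negative = 7.
Step 3: Under H0: P(positive) = 0.5, so the number of positives S ~ Bin(13, 0.5).
Step 4: Two-sided exact p-value = sum of Bin(13,0.5) probabilities at or below the observed probability = 1.000000.
Step 5: alpha = 0.05. fail to reject H0.

n_eff = 13, pos = 6, neg = 7, p = 1.000000, fail to reject H0.


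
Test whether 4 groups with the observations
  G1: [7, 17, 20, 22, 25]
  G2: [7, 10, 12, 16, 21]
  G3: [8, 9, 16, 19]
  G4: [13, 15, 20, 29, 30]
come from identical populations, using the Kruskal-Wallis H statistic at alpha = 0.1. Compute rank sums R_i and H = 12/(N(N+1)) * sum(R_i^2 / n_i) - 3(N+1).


Step 1: Combine all N = 19 observations and assign midranks.
sorted (value, group, rank): (7,G1,1.5), (7,G2,1.5), (8,G3,3), (9,G3,4), (10,G2,5), (12,G2,6), (13,G4,7), (15,G4,8), (16,G2,9.5), (16,G3,9.5), (17,G1,11), (19,G3,12), (20,G1,13.5), (20,G4,13.5), (21,G2,15), (22,G1,16), (25,G1,17), (29,G4,18), (30,G4,19)
Step 2: Sum ranks within each group.
R_1 = 59 (n_1 = 5)
R_2 = 37 (n_2 = 5)
R_3 = 28.5 (n_3 = 4)
R_4 = 65.5 (n_4 = 5)
Step 3: H = 12/(N(N+1)) * sum(R_i^2/n_i) - 3(N+1)
     = 12/(19*20) * (59^2/5 + 37^2/5 + 28.5^2/4 + 65.5^2/5) - 3*20
     = 0.031579 * 2031.11 - 60
     = 4.140395.
Step 4: Ties present; correction factor C = 1 - 18/(19^3 - 19) = 0.997368. Corrected H = 4.140395 / 0.997368 = 4.151319.
Step 5: Under H0, H ~ chi^2(3); p-value = 0.245581.
Step 6: alpha = 0.1. fail to reject H0.

H = 4.1513, df = 3, p = 0.245581, fail to reject H0.


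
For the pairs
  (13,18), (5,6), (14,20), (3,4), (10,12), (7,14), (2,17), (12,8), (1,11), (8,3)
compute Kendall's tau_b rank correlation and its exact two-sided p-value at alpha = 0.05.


Step 1: Enumerate the 45 unordered pairs (i,j) with i<j and classify each by sign(x_j-x_i) * sign(y_j-y_i).
  (1,2):dx=-8,dy=-12->C; (1,3):dx=+1,dy=+2->C; (1,4):dx=-10,dy=-14->C; (1,5):dx=-3,dy=-6->C
  (1,6):dx=-6,dy=-4->C; (1,7):dx=-11,dy=-1->C; (1,8):dx=-1,dy=-10->C; (1,9):dx=-12,dy=-7->C
  (1,10):dx=-5,dy=-15->C; (2,3):dx=+9,dy=+14->C; (2,4):dx=-2,dy=-2->C; (2,5):dx=+5,dy=+6->C
  (2,6):dx=+2,dy=+8->C; (2,7):dx=-3,dy=+11->D; (2,8):dx=+7,dy=+2->C; (2,9):dx=-4,dy=+5->D
  (2,10):dx=+3,dy=-3->D; (3,4):dx=-11,dy=-16->C; (3,5):dx=-4,dy=-8->C; (3,6):dx=-7,dy=-6->C
  (3,7):dx=-12,dy=-3->C; (3,8):dx=-2,dy=-12->C; (3,9):dx=-13,dy=-9->C; (3,10):dx=-6,dy=-17->C
  (4,5):dx=+7,dy=+8->C; (4,6):dx=+4,dy=+10->C; (4,7):dx=-1,dy=+13->D; (4,8):dx=+9,dy=+4->C
  (4,9):dx=-2,dy=+7->D; (4,10):dx=+5,dy=-1->D; (5,6):dx=-3,dy=+2->D; (5,7):dx=-8,dy=+5->D
  (5,8):dx=+2,dy=-4->D; (5,9):dx=-9,dy=-1->C; (5,10):dx=-2,dy=-9->C; (6,7):dx=-5,dy=+3->D
  (6,8):dx=+5,dy=-6->D; (6,9):dx=-6,dy=-3->C; (6,10):dx=+1,dy=-11->D; (7,8):dx=+10,dy=-9->D
  (7,9):dx=-1,dy=-6->C; (7,10):dx=+6,dy=-14->D; (8,9):dx=-11,dy=+3->D; (8,10):dx=-4,dy=-5->C
  (9,10):dx=+7,dy=-8->D
Step 2: C = 29, D = 16, total pairs = 45.
Step 3: tau = (C - D)/(n(n-1)/2) = (29 - 16)/45 = 0.288889.
Step 4: Exact two-sided p-value (enumerate n! = 3628800 permutations of y under H0): p = 0.291248.
Step 5: alpha = 0.05. fail to reject H0.

tau_b = 0.2889 (C=29, D=16), p = 0.291248, fail to reject H0.


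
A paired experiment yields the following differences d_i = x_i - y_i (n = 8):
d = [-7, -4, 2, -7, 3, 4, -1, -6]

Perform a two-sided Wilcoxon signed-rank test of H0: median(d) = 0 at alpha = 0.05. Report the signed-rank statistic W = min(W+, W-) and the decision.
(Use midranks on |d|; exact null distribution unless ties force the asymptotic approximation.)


Step 1: Drop any zero differences (none here) and take |d_i|.
|d| = [7, 4, 2, 7, 3, 4, 1, 6]
Step 2: Midrank |d_i| (ties get averaged ranks).
ranks: |7|->7.5, |4|->4.5, |2|->2, |7|->7.5, |3|->3, |4|->4.5, |1|->1, |6|->6
Step 3: Attach original signs; sum ranks with positive sign and with negative sign.
W+ = 2 + 3 + 4.5 = 9.5
W- = 7.5 + 4.5 + 7.5 + 1 + 6 = 26.5
(Check: W+ + W- = 36 should equal n(n+1)/2 = 36.)
Step 4: Test statistic W = min(W+, W-) = 9.5.
Step 5: Ties in |d|, so use the tie-corrected normal approximation.
        E[W] = n(n+1)/4 = 8*9/4 = 18.
        Tie groups: |d|=4 (t=2), |d|=7 (t=2); sum(t^3 - t) = 12.
        Var[W] = n(n+1)(2n+1)/24 - sum(t^3-t)/48 = 1224/24 - 12/48 = 50.75.
        z = (W - E[W]) / sqrt(Var[W]) = (9.5 - 18) / 7.1239 = -1.1932.
        Two-sided p = 2*Phi(z) = 0.232804.
Step 6: alpha = 0.05. fail to reject H0.

W+ = 9.5, W- = 26.5, W = min = 9.5, p = 0.232804, fail to reject H0.


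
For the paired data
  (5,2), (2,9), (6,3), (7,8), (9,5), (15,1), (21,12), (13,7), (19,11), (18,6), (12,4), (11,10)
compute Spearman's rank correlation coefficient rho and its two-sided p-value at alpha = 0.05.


Step 1: Rank x and y separately (midranks; no ties here).
rank(x): 5->2, 2->1, 6->3, 7->4, 9->5, 15->9, 21->12, 13->8, 19->11, 18->10, 12->7, 11->6
rank(y): 2->2, 9->9, 3->3, 8->8, 5->5, 1->1, 12->12, 7->7, 11->11, 6->6, 4->4, 10->10
Step 2: d_i = R_x(i) - R_y(i); compute d_i^2.
  (2-2)^2=0, (1-9)^2=64, (3-3)^2=0, (4-8)^2=16, (5-5)^2=0, (9-1)^2=64, (12-12)^2=0, (8-7)^2=1, (11-11)^2=0, (10-6)^2=16, (7-4)^2=9, (6-10)^2=16
sum(d^2) = 186.
Step 3: rho = 1 - 6*186 / (12*(12^2 - 1)) = 1 - 1116/1716 = 0.349650.
Step 4: Under H0, t = rho * sqrt((n-2)/(1-rho^2)) = 1.1802 ~ t(10).
Step 5: Two-sided p-value from the t-distribution with 10 df = 0.265239.
Step 6: alpha = 0.05. fail to reject H0.

rho = 0.3497, p = 0.265239, fail to reject H0 at alpha = 0.05.


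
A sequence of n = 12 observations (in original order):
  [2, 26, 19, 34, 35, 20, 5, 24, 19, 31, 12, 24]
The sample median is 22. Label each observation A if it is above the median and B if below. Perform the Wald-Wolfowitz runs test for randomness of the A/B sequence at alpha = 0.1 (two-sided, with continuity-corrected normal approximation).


Step 1: Compute median = 22; label A = above, B = below.
Labels in order: BABAABBABABA  (n_A = 6, n_B = 6)
Step 2: Count runs R = 10.
Step 3: Under H0 (random ordering), E[R] = 2*n_A*n_B/(n_A+n_B) + 1 = 2*6*6/12 + 1 = 7.0000.
        Var[R] = 2*n_A*n_B*(2*n_A*n_B - n_A - n_B) / ((n_A+n_B)^2 * (n_A+n_B-1)) = 4320/1584 = 2.7273.
        SD[R] = 1.6514.
Step 4: Continuity-corrected z = (R - 0.5 - E[R]) / SD[R] = (10 - 0.5 - 7.0000) / 1.6514 = 1.5138.
Step 5: Two-sided p-value via normal approximation = 2*(1 - Phi(|z|)) = 0.130070.
Step 6: alpha = 0.1. fail to reject H0.

R = 10, z = 1.5138, p = 0.130070, fail to reject H0.


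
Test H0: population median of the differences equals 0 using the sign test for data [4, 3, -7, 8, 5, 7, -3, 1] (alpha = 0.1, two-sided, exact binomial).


Step 1: Discard zero differences. Original n = 8; n_eff = number of nonzero differences = 8.
Nonzero differences (with sign): +4, +3, -7, +8, +5, +7, -3, +1
Step 2: Count signs: positive = 6, negative = 2.
Step 3: Under H0: P(positive) = 0.5, so the number of positives S ~ Bin(8, 0.5).
Step 4: Two-sided exact p-value = sum of Bin(8,0.5) probabilities at or below the observed probability = 0.289062.
Step 5: alpha = 0.1. fail to reject H0.

n_eff = 8, pos = 6, neg = 2, p = 0.289062, fail to reject H0.


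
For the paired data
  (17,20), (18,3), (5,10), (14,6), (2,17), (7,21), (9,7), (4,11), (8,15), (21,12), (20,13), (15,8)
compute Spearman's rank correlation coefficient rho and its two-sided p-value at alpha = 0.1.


Step 1: Rank x and y separately (midranks; no ties here).
rank(x): 17->9, 18->10, 5->3, 14->7, 2->1, 7->4, 9->6, 4->2, 8->5, 21->12, 20->11, 15->8
rank(y): 20->11, 3->1, 10->5, 6->2, 17->10, 21->12, 7->3, 11->6, 15->9, 12->7, 13->8, 8->4
Step 2: d_i = R_x(i) - R_y(i); compute d_i^2.
  (9-11)^2=4, (10-1)^2=81, (3-5)^2=4, (7-2)^2=25, (1-10)^2=81, (4-12)^2=64, (6-3)^2=9, (2-6)^2=16, (5-9)^2=16, (12-7)^2=25, (11-8)^2=9, (8-4)^2=16
sum(d^2) = 350.
Step 3: rho = 1 - 6*350 / (12*(12^2 - 1)) = 1 - 2100/1716 = -0.223776.
Step 4: Under H0, t = rho * sqrt((n-2)/(1-rho^2)) = -0.7261 ~ t(10).
Step 5: Two-sided p-value from the t-distribution with 10 df = 0.484452.
Step 6: alpha = 0.1. fail to reject H0.

rho = -0.2238, p = 0.484452, fail to reject H0 at alpha = 0.1.


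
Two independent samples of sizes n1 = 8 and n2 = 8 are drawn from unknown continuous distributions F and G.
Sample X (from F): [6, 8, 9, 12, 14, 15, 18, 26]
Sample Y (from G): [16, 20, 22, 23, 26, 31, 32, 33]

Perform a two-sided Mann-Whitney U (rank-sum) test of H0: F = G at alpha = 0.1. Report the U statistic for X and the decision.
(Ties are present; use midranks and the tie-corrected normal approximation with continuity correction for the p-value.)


Step 1: Combine and sort all 16 observations; assign midranks.
sorted (value, group): (6,X), (8,X), (9,X), (12,X), (14,X), (15,X), (16,Y), (18,X), (20,Y), (22,Y), (23,Y), (26,X), (26,Y), (31,Y), (32,Y), (33,Y)
ranks: 6->1, 8->2, 9->3, 12->4, 14->5, 15->6, 16->7, 18->8, 20->9, 22->10, 23->11, 26->12.5, 26->12.5, 31->14, 32->15, 33->16
Step 2: Rank sum for X: R1 = 1 + 2 + 3 + 4 + 5 + 6 + 8 + 12.5 = 41.5.
Step 3: U_X = R1 - n1(n1+1)/2 = 41.5 - 8*9/2 = 41.5 - 36 = 5.5.
       U_Y = n1*n2 - U_X = 64 - 5.5 = 58.5.
Step 4: Ties are present, so use the tie-corrected normal approximation (with continuity correction) for the p-value.
Step 5: p-value = 0.006284; compare to alpha = 0.1. reject H0.

U_X = 5.5, p = 0.006284, reject H0 at alpha = 0.1.


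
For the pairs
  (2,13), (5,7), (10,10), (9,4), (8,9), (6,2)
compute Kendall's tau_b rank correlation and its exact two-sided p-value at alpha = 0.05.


Step 1: Enumerate the 15 unordered pairs (i,j) with i<j and classify each by sign(x_j-x_i) * sign(y_j-y_i).
  (1,2):dx=+3,dy=-6->D; (1,3):dx=+8,dy=-3->D; (1,4):dx=+7,dy=-9->D; (1,5):dx=+6,dy=-4->D
  (1,6):dx=+4,dy=-11->D; (2,3):dx=+5,dy=+3->C; (2,4):dx=+4,dy=-3->D; (2,5):dx=+3,dy=+2->C
  (2,6):dx=+1,dy=-5->D; (3,4):dx=-1,dy=-6->C; (3,5):dx=-2,dy=-1->C; (3,6):dx=-4,dy=-8->C
  (4,5):dx=-1,dy=+5->D; (4,6):dx=-3,dy=-2->C; (5,6):dx=-2,dy=-7->C
Step 2: C = 7, D = 8, total pairs = 15.
Step 3: tau = (C - D)/(n(n-1)/2) = (7 - 8)/15 = -0.066667.
Step 4: Exact two-sided p-value (enumerate n! = 720 permutations of y under H0): p = 1.000000.
Step 5: alpha = 0.05. fail to reject H0.

tau_b = -0.0667 (C=7, D=8), p = 1.000000, fail to reject H0.


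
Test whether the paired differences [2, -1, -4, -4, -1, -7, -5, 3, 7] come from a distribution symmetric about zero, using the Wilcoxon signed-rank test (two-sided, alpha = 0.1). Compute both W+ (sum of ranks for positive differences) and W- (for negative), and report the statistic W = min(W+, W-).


Step 1: Drop any zero differences (none here) and take |d_i|.
|d| = [2, 1, 4, 4, 1, 7, 5, 3, 7]
Step 2: Midrank |d_i| (ties get averaged ranks).
ranks: |2|->3, |1|->1.5, |4|->5.5, |4|->5.5, |1|->1.5, |7|->8.5, |5|->7, |3|->4, |7|->8.5
Step 3: Attach original signs; sum ranks with positive sign and with negative sign.
W+ = 3 + 4 + 8.5 = 15.5
W- = 1.5 + 5.5 + 5.5 + 1.5 + 8.5 + 7 = 29.5
(Check: W+ + W- = 45 should equal n(n+1)/2 = 45.)
Step 4: Test statistic W = min(W+, W-) = 15.5.
Step 5: Ties in |d|, so use the tie-corrected normal approximation.
        E[W] = n(n+1)/4 = 9*10/4 = 22.5.
        Tie groups: |d|=1 (t=2), |d|=4 (t=2), |d|=7 (t=2); sum(t^3 - t) = 18.
        Var[W] = n(n+1)(2n+1)/24 - sum(t^3-t)/48 = 1710/24 - 18/48 = 70.875.
        z = (W - E[W]) / sqrt(Var[W]) = (15.5 - 22.5) / 8.4187 = -0.8315.
        Two-sided p = 2*Phi(z) = 0.405703.
Step 6: alpha = 0.1. fail to reject H0.

W+ = 15.5, W- = 29.5, W = min = 15.5, p = 0.405703, fail to reject H0.


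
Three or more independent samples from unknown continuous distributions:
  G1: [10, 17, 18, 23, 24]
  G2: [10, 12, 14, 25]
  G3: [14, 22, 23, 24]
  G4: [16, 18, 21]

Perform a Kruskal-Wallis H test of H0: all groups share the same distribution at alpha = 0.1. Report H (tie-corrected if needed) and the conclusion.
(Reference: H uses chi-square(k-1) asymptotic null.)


Step 1: Combine all N = 16 observations and assign midranks.
sorted (value, group, rank): (10,G1,1.5), (10,G2,1.5), (12,G2,3), (14,G2,4.5), (14,G3,4.5), (16,G4,6), (17,G1,7), (18,G1,8.5), (18,G4,8.5), (21,G4,10), (22,G3,11), (23,G1,12.5), (23,G3,12.5), (24,G1,14.5), (24,G3,14.5), (25,G2,16)
Step 2: Sum ranks within each group.
R_1 = 44 (n_1 = 5)
R_2 = 25 (n_2 = 4)
R_3 = 42.5 (n_3 = 4)
R_4 = 24.5 (n_4 = 3)
Step 3: H = 12/(N(N+1)) * sum(R_i^2/n_i) - 3(N+1)
     = 12/(16*17) * (44^2/5 + 25^2/4 + 42.5^2/4 + 24.5^2/3) - 3*17
     = 0.044118 * 1195.1 - 51
     = 1.724816.
Step 4: Ties present; correction factor C = 1 - 30/(16^3 - 16) = 0.992647. Corrected H = 1.724816 / 0.992647 = 1.737593.
Step 5: Under H0, H ~ chi^2(3); p-value = 0.628609.
Step 6: alpha = 0.1. fail to reject H0.

H = 1.7376, df = 3, p = 0.628609, fail to reject H0.


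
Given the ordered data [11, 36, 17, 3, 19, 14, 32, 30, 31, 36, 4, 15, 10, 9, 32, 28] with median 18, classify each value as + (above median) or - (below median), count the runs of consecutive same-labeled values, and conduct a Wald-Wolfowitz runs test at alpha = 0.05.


Step 1: Compute median = 18; label A = above, B = below.
Labels in order: BABBABAAAABBBBAA  (n_A = 8, n_B = 8)
Step 2: Count runs R = 8.
Step 3: Under H0 (random ordering), E[R] = 2*n_A*n_B/(n_A+n_B) + 1 = 2*8*8/16 + 1 = 9.0000.
        Var[R] = 2*n_A*n_B*(2*n_A*n_B - n_A - n_B) / ((n_A+n_B)^2 * (n_A+n_B-1)) = 14336/3840 = 3.7333.
        SD[R] = 1.9322.
Step 4: Continuity-corrected z = (R + 0.5 - E[R]) / SD[R] = (8 + 0.5 - 9.0000) / 1.9322 = -0.2588.
Step 5: Two-sided p-value via normal approximation = 2*(1 - Phi(|z|)) = 0.795809.
Step 6: alpha = 0.05. fail to reject H0.

R = 8, z = -0.2588, p = 0.795809, fail to reject H0.


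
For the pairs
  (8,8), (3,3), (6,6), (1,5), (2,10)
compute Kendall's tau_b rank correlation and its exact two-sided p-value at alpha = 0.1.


Step 1: Enumerate the 10 unordered pairs (i,j) with i<j and classify each by sign(x_j-x_i) * sign(y_j-y_i).
  (1,2):dx=-5,dy=-5->C; (1,3):dx=-2,dy=-2->C; (1,4):dx=-7,dy=-3->C; (1,5):dx=-6,dy=+2->D
  (2,3):dx=+3,dy=+3->C; (2,4):dx=-2,dy=+2->D; (2,5):dx=-1,dy=+7->D; (3,4):dx=-5,dy=-1->C
  (3,5):dx=-4,dy=+4->D; (4,5):dx=+1,dy=+5->C
Step 2: C = 6, D = 4, total pairs = 10.
Step 3: tau = (C - D)/(n(n-1)/2) = (6 - 4)/10 = 0.200000.
Step 4: Exact two-sided p-value (enumerate n! = 120 permutations of y under H0): p = 0.816667.
Step 5: alpha = 0.1. fail to reject H0.

tau_b = 0.2000 (C=6, D=4), p = 0.816667, fail to reject H0.


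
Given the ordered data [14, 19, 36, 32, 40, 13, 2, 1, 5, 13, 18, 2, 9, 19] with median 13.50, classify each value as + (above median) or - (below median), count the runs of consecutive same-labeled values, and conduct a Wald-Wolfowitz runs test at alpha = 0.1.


Step 1: Compute median = 13.50; label A = above, B = below.
Labels in order: AAAAABBBBBABBA  (n_A = 7, n_B = 7)
Step 2: Count runs R = 5.
Step 3: Under H0 (random ordering), E[R] = 2*n_A*n_B/(n_A+n_B) + 1 = 2*7*7/14 + 1 = 8.0000.
        Var[R] = 2*n_A*n_B*(2*n_A*n_B - n_A - n_B) / ((n_A+n_B)^2 * (n_A+n_B-1)) = 8232/2548 = 3.2308.
        SD[R] = 1.7974.
Step 4: Continuity-corrected z = (R + 0.5 - E[R]) / SD[R] = (5 + 0.5 - 8.0000) / 1.7974 = -1.3909.
Step 5: Two-sided p-value via normal approximation = 2*(1 - Phi(|z|)) = 0.164264.
Step 6: alpha = 0.1. fail to reject H0.

R = 5, z = -1.3909, p = 0.164264, fail to reject H0.


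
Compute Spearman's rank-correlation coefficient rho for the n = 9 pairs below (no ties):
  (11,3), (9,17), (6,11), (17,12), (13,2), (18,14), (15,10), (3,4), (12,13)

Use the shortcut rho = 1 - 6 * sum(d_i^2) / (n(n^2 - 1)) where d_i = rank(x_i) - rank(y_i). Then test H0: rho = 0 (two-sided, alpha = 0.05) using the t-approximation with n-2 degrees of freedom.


Step 1: Rank x and y separately (midranks; no ties here).
rank(x): 11->4, 9->3, 6->2, 17->8, 13->6, 18->9, 15->7, 3->1, 12->5
rank(y): 3->2, 17->9, 11->5, 12->6, 2->1, 14->8, 10->4, 4->3, 13->7
Step 2: d_i = R_x(i) - R_y(i); compute d_i^2.
  (4-2)^2=4, (3-9)^2=36, (2-5)^2=9, (8-6)^2=4, (6-1)^2=25, (9-8)^2=1, (7-4)^2=9, (1-3)^2=4, (5-7)^2=4
sum(d^2) = 96.
Step 3: rho = 1 - 6*96 / (9*(9^2 - 1)) = 1 - 576/720 = 0.200000.
Step 4: Under H0, t = rho * sqrt((n-2)/(1-rho^2)) = 0.5401 ~ t(7).
Step 5: Two-sided p-value from the t-distribution with 7 df = 0.605901.
Step 6: alpha = 0.05. fail to reject H0.

rho = 0.2000, p = 0.605901, fail to reject H0 at alpha = 0.05.


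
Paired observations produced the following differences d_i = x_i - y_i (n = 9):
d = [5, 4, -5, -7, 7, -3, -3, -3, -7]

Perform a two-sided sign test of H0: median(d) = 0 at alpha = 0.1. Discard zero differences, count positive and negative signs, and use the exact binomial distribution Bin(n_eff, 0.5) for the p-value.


Step 1: Discard zero differences. Original n = 9; n_eff = number of nonzero differences = 9.
Nonzero differences (with sign): +5, +4, -5, -7, +7, -3, -3, -3, -7
Step 2: Count signs: positive = 3, negative = 6.
Step 3: Under H0: P(positive) = 0.5, so the number of positives S ~ Bin(9, 0.5).
Step 4: Two-sided exact p-value = sum of Bin(9,0.5) probabilities at or below the observed probability = 0.507812.
Step 5: alpha = 0.1. fail to reject H0.

n_eff = 9, pos = 3, neg = 6, p = 0.507812, fail to reject H0.


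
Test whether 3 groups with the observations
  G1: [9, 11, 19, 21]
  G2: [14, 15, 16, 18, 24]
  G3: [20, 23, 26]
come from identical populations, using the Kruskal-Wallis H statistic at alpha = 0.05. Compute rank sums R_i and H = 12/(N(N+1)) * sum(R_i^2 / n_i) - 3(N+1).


Step 1: Combine all N = 12 observations and assign midranks.
sorted (value, group, rank): (9,G1,1), (11,G1,2), (14,G2,3), (15,G2,4), (16,G2,5), (18,G2,6), (19,G1,7), (20,G3,8), (21,G1,9), (23,G3,10), (24,G2,11), (26,G3,12)
Step 2: Sum ranks within each group.
R_1 = 19 (n_1 = 4)
R_2 = 29 (n_2 = 5)
R_3 = 30 (n_3 = 3)
Step 3: H = 12/(N(N+1)) * sum(R_i^2/n_i) - 3(N+1)
     = 12/(12*13) * (19^2/4 + 29^2/5 + 30^2/3) - 3*13
     = 0.076923 * 558.45 - 39
     = 3.957692.
Step 4: No ties, so H is used without correction.
Step 5: Under H0, H ~ chi^2(2); p-value = 0.138229.
Step 6: alpha = 0.05. fail to reject H0.

H = 3.9577, df = 2, p = 0.138229, fail to reject H0.


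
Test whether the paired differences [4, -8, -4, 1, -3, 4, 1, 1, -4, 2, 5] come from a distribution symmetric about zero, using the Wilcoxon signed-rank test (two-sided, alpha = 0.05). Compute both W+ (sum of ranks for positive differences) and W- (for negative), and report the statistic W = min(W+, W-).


Step 1: Drop any zero differences (none here) and take |d_i|.
|d| = [4, 8, 4, 1, 3, 4, 1, 1, 4, 2, 5]
Step 2: Midrank |d_i| (ties get averaged ranks).
ranks: |4|->7.5, |8|->11, |4|->7.5, |1|->2, |3|->5, |4|->7.5, |1|->2, |1|->2, |4|->7.5, |2|->4, |5|->10
Step 3: Attach original signs; sum ranks with positive sign and with negative sign.
W+ = 7.5 + 2 + 7.5 + 2 + 2 + 4 + 10 = 35
W- = 11 + 7.5 + 5 + 7.5 = 31
(Check: W+ + W- = 66 should equal n(n+1)/2 = 66.)
Step 4: Test statistic W = min(W+, W-) = 31.
Step 5: Ties in |d|, so use the tie-corrected normal approximation.
        E[W] = n(n+1)/4 = 11*12/4 = 33.
        Tie groups: |d|=1 (t=3), |d|=4 (t=4); sum(t^3 - t) = 84.
        Var[W] = n(n+1)(2n+1)/24 - sum(t^3-t)/48 = 3036/24 - 84/48 = 124.75.
        z = (W - E[W]) / sqrt(Var[W]) = (31 - 33) / 11.1692 = -0.1791.
        Two-sided p = 2*Phi(z) = 0.857887.
Step 6: alpha = 0.05. fail to reject H0.

W+ = 35, W- = 31, W = min = 31, p = 0.857887, fail to reject H0.


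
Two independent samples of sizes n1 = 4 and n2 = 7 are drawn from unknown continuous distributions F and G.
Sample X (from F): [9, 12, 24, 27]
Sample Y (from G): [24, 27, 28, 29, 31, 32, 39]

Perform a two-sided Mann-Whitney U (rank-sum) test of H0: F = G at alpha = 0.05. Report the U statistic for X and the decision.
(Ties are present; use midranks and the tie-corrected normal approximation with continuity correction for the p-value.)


Step 1: Combine and sort all 11 observations; assign midranks.
sorted (value, group): (9,X), (12,X), (24,X), (24,Y), (27,X), (27,Y), (28,Y), (29,Y), (31,Y), (32,Y), (39,Y)
ranks: 9->1, 12->2, 24->3.5, 24->3.5, 27->5.5, 27->5.5, 28->7, 29->8, 31->9, 32->10, 39->11
Step 2: Rank sum for X: R1 = 1 + 2 + 3.5 + 5.5 = 12.
Step 3: U_X = R1 - n1(n1+1)/2 = 12 - 4*5/2 = 12 - 10 = 2.
       U_Y = n1*n2 - U_X = 28 - 2 = 26.
Step 4: Ties are present, so use the tie-corrected normal approximation (with continuity correction) for the p-value.
Step 5: p-value = 0.029018; compare to alpha = 0.05. reject H0.

U_X = 2, p = 0.029018, reject H0 at alpha = 0.05.


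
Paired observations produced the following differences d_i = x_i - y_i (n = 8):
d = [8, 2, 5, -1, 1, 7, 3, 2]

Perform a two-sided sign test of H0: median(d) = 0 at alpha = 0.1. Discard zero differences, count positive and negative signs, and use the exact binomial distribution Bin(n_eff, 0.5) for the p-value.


Step 1: Discard zero differences. Original n = 8; n_eff = number of nonzero differences = 8.
Nonzero differences (with sign): +8, +2, +5, -1, +1, +7, +3, +2
Step 2: Count signs: positive = 7, negative = 1.
Step 3: Under H0: P(positive) = 0.5, so the number of positives S ~ Bin(8, 0.5).
Step 4: Two-sided exact p-value = sum of Bin(8,0.5) probabilities at or below the observed probability = 0.070312.
Step 5: alpha = 0.1. reject H0.

n_eff = 8, pos = 7, neg = 1, p = 0.070312, reject H0.


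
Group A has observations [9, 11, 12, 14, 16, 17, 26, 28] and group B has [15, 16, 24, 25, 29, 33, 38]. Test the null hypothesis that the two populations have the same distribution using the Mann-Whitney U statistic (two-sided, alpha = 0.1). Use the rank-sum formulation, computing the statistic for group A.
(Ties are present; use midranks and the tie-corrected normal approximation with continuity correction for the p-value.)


Step 1: Combine and sort all 15 observations; assign midranks.
sorted (value, group): (9,X), (11,X), (12,X), (14,X), (15,Y), (16,X), (16,Y), (17,X), (24,Y), (25,Y), (26,X), (28,X), (29,Y), (33,Y), (38,Y)
ranks: 9->1, 11->2, 12->3, 14->4, 15->5, 16->6.5, 16->6.5, 17->8, 24->9, 25->10, 26->11, 28->12, 29->13, 33->14, 38->15
Step 2: Rank sum for X: R1 = 1 + 2 + 3 + 4 + 6.5 + 8 + 11 + 12 = 47.5.
Step 3: U_X = R1 - n1(n1+1)/2 = 47.5 - 8*9/2 = 47.5 - 36 = 11.5.
       U_Y = n1*n2 - U_X = 56 - 11.5 = 44.5.
Step 4: Ties are present, so use the tie-corrected normal approximation (with continuity correction) for the p-value.
Step 5: p-value = 0.063840; compare to alpha = 0.1. reject H0.

U_X = 11.5, p = 0.063840, reject H0 at alpha = 0.1.


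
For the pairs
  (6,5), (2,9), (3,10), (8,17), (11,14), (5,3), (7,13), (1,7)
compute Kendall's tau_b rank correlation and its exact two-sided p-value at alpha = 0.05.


Step 1: Enumerate the 28 unordered pairs (i,j) with i<j and classify each by sign(x_j-x_i) * sign(y_j-y_i).
  (1,2):dx=-4,dy=+4->D; (1,3):dx=-3,dy=+5->D; (1,4):dx=+2,dy=+12->C; (1,5):dx=+5,dy=+9->C
  (1,6):dx=-1,dy=-2->C; (1,7):dx=+1,dy=+8->C; (1,8):dx=-5,dy=+2->D; (2,3):dx=+1,dy=+1->C
  (2,4):dx=+6,dy=+8->C; (2,5):dx=+9,dy=+5->C; (2,6):dx=+3,dy=-6->D; (2,7):dx=+5,dy=+4->C
  (2,8):dx=-1,dy=-2->C; (3,4):dx=+5,dy=+7->C; (3,5):dx=+8,dy=+4->C; (3,6):dx=+2,dy=-7->D
  (3,7):dx=+4,dy=+3->C; (3,8):dx=-2,dy=-3->C; (4,5):dx=+3,dy=-3->D; (4,6):dx=-3,dy=-14->C
  (4,7):dx=-1,dy=-4->C; (4,8):dx=-7,dy=-10->C; (5,6):dx=-6,dy=-11->C; (5,7):dx=-4,dy=-1->C
  (5,8):dx=-10,dy=-7->C; (6,7):dx=+2,dy=+10->C; (6,8):dx=-4,dy=+4->D; (7,8):dx=-6,dy=-6->C
Step 2: C = 21, D = 7, total pairs = 28.
Step 3: tau = (C - D)/(n(n-1)/2) = (21 - 7)/28 = 0.500000.
Step 4: Exact two-sided p-value (enumerate n! = 40320 permutations of y under H0): p = 0.108681.
Step 5: alpha = 0.05. fail to reject H0.

tau_b = 0.5000 (C=21, D=7), p = 0.108681, fail to reject H0.


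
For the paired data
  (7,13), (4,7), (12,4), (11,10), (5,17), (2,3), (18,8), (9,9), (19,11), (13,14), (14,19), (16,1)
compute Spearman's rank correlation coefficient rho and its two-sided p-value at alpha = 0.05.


Step 1: Rank x and y separately (midranks; no ties here).
rank(x): 7->4, 4->2, 12->7, 11->6, 5->3, 2->1, 18->11, 9->5, 19->12, 13->8, 14->9, 16->10
rank(y): 13->9, 7->4, 4->3, 10->7, 17->11, 3->2, 8->5, 9->6, 11->8, 14->10, 19->12, 1->1
Step 2: d_i = R_x(i) - R_y(i); compute d_i^2.
  (4-9)^2=25, (2-4)^2=4, (7-3)^2=16, (6-7)^2=1, (3-11)^2=64, (1-2)^2=1, (11-5)^2=36, (5-6)^2=1, (12-8)^2=16, (8-10)^2=4, (9-12)^2=9, (10-1)^2=81
sum(d^2) = 258.
Step 3: rho = 1 - 6*258 / (12*(12^2 - 1)) = 1 - 1548/1716 = 0.097902.
Step 4: Under H0, t = rho * sqrt((n-2)/(1-rho^2)) = 0.3111 ~ t(10).
Step 5: Two-sided p-value from the t-distribution with 10 df = 0.762122.
Step 6: alpha = 0.05. fail to reject H0.

rho = 0.0979, p = 0.762122, fail to reject H0 at alpha = 0.05.


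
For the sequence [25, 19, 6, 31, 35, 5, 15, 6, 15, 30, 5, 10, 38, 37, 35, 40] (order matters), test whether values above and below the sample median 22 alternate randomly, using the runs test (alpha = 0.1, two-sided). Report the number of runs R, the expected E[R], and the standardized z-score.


Step 1: Compute median = 22; label A = above, B = below.
Labels in order: ABBAABBBBABBAAAA  (n_A = 8, n_B = 8)
Step 2: Count runs R = 7.
Step 3: Under H0 (random ordering), E[R] = 2*n_A*n_B/(n_A+n_B) + 1 = 2*8*8/16 + 1 = 9.0000.
        Var[R] = 2*n_A*n_B*(2*n_A*n_B - n_A - n_B) / ((n_A+n_B)^2 * (n_A+n_B-1)) = 14336/3840 = 3.7333.
        SD[R] = 1.9322.
Step 4: Continuity-corrected z = (R + 0.5 - E[R]) / SD[R] = (7 + 0.5 - 9.0000) / 1.9322 = -0.7763.
Step 5: Two-sided p-value via normal approximation = 2*(1 - Phi(|z|)) = 0.437558.
Step 6: alpha = 0.1. fail to reject H0.

R = 7, z = -0.7763, p = 0.437558, fail to reject H0.


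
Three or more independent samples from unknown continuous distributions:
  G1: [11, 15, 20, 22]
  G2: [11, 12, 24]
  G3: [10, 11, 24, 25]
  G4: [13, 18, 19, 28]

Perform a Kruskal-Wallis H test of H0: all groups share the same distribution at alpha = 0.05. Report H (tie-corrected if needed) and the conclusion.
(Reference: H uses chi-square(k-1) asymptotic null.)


Step 1: Combine all N = 15 observations and assign midranks.
sorted (value, group, rank): (10,G3,1), (11,G1,3), (11,G2,3), (11,G3,3), (12,G2,5), (13,G4,6), (15,G1,7), (18,G4,8), (19,G4,9), (20,G1,10), (22,G1,11), (24,G2,12.5), (24,G3,12.5), (25,G3,14), (28,G4,15)
Step 2: Sum ranks within each group.
R_1 = 31 (n_1 = 4)
R_2 = 20.5 (n_2 = 3)
R_3 = 30.5 (n_3 = 4)
R_4 = 38 (n_4 = 4)
Step 3: H = 12/(N(N+1)) * sum(R_i^2/n_i) - 3(N+1)
     = 12/(15*16) * (31^2/4 + 20.5^2/3 + 30.5^2/4 + 38^2/4) - 3*16
     = 0.050000 * 973.896 - 48
     = 0.694792.
Step 4: Ties present; correction factor C = 1 - 30/(15^3 - 15) = 0.991071. Corrected H = 0.694792 / 0.991071 = 0.701051.
Step 5: Under H0, H ~ chi^2(3); p-value = 0.872957.
Step 6: alpha = 0.05. fail to reject H0.

H = 0.7011, df = 3, p = 0.872957, fail to reject H0.


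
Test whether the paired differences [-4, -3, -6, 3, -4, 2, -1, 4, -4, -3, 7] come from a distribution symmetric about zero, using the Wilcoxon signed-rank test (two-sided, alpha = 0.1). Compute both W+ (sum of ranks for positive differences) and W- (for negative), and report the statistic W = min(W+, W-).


Step 1: Drop any zero differences (none here) and take |d_i|.
|d| = [4, 3, 6, 3, 4, 2, 1, 4, 4, 3, 7]
Step 2: Midrank |d_i| (ties get averaged ranks).
ranks: |4|->7.5, |3|->4, |6|->10, |3|->4, |4|->7.5, |2|->2, |1|->1, |4|->7.5, |4|->7.5, |3|->4, |7|->11
Step 3: Attach original signs; sum ranks with positive sign and with negative sign.
W+ = 4 + 2 + 7.5 + 11 = 24.5
W- = 7.5 + 4 + 10 + 7.5 + 1 + 7.5 + 4 = 41.5
(Check: W+ + W- = 66 should equal n(n+1)/2 = 66.)
Step 4: Test statistic W = min(W+, W-) = 24.5.
Step 5: Ties in |d|, so use the tie-corrected normal approximation.
        E[W] = n(n+1)/4 = 11*12/4 = 33.
        Tie groups: |d|=3 (t=3), |d|=4 (t=4); sum(t^3 - t) = 84.
        Var[W] = n(n+1)(2n+1)/24 - sum(t^3-t)/48 = 3036/24 - 84/48 = 124.75.
        z = (W - E[W]) / sqrt(Var[W]) = (24.5 - 33) / 11.1692 = -0.7610.
        Two-sided p = 2*Phi(z) = 0.446642.
Step 6: alpha = 0.1. fail to reject H0.

W+ = 24.5, W- = 41.5, W = min = 24.5, p = 0.446642, fail to reject H0.


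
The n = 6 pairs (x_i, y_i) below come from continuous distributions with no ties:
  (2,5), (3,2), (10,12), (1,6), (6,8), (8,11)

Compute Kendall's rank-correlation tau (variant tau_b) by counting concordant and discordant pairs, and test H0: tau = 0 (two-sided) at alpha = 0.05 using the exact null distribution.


Step 1: Enumerate the 15 unordered pairs (i,j) with i<j and classify each by sign(x_j-x_i) * sign(y_j-y_i).
  (1,2):dx=+1,dy=-3->D; (1,3):dx=+8,dy=+7->C; (1,4):dx=-1,dy=+1->D; (1,5):dx=+4,dy=+3->C
  (1,6):dx=+6,dy=+6->C; (2,3):dx=+7,dy=+10->C; (2,4):dx=-2,dy=+4->D; (2,5):dx=+3,dy=+6->C
  (2,6):dx=+5,dy=+9->C; (3,4):dx=-9,dy=-6->C; (3,5):dx=-4,dy=-4->C; (3,6):dx=-2,dy=-1->C
  (4,5):dx=+5,dy=+2->C; (4,6):dx=+7,dy=+5->C; (5,6):dx=+2,dy=+3->C
Step 2: C = 12, D = 3, total pairs = 15.
Step 3: tau = (C - D)/(n(n-1)/2) = (12 - 3)/15 = 0.600000.
Step 4: Exact two-sided p-value (enumerate n! = 720 permutations of y under H0): p = 0.136111.
Step 5: alpha = 0.05. fail to reject H0.

tau_b = 0.6000 (C=12, D=3), p = 0.136111, fail to reject H0.


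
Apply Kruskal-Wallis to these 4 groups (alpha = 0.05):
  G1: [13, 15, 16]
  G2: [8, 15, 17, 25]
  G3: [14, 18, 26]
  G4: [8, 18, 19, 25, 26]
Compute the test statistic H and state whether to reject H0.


Step 1: Combine all N = 15 observations and assign midranks.
sorted (value, group, rank): (8,G2,1.5), (8,G4,1.5), (13,G1,3), (14,G3,4), (15,G1,5.5), (15,G2,5.5), (16,G1,7), (17,G2,8), (18,G3,9.5), (18,G4,9.5), (19,G4,11), (25,G2,12.5), (25,G4,12.5), (26,G3,14.5), (26,G4,14.5)
Step 2: Sum ranks within each group.
R_1 = 15.5 (n_1 = 3)
R_2 = 27.5 (n_2 = 4)
R_3 = 28 (n_3 = 3)
R_4 = 49 (n_4 = 5)
Step 3: H = 12/(N(N+1)) * sum(R_i^2/n_i) - 3(N+1)
     = 12/(15*16) * (15.5^2/3 + 27.5^2/4 + 28^2/3 + 49^2/5) - 3*16
     = 0.050000 * 1010.68 - 48
     = 2.533958.
Step 4: Ties present; correction factor C = 1 - 30/(15^3 - 15) = 0.991071. Corrected H = 2.533958 / 0.991071 = 2.556787.
Step 5: Under H0, H ~ chi^2(3); p-value = 0.465116.
Step 6: alpha = 0.05. fail to reject H0.

H = 2.5568, df = 3, p = 0.465116, fail to reject H0.


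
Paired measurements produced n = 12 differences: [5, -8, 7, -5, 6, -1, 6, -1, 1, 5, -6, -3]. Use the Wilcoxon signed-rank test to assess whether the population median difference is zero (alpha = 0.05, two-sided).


Step 1: Drop any zero differences (none here) and take |d_i|.
|d| = [5, 8, 7, 5, 6, 1, 6, 1, 1, 5, 6, 3]
Step 2: Midrank |d_i| (ties get averaged ranks).
ranks: |5|->6, |8|->12, |7|->11, |5|->6, |6|->9, |1|->2, |6|->9, |1|->2, |1|->2, |5|->6, |6|->9, |3|->4
Step 3: Attach original signs; sum ranks with positive sign and with negative sign.
W+ = 6 + 11 + 9 + 9 + 2 + 6 = 43
W- = 12 + 6 + 2 + 2 + 9 + 4 = 35
(Check: W+ + W- = 78 should equal n(n+1)/2 = 78.)
Step 4: Test statistic W = min(W+, W-) = 35.
Step 5: Ties in |d|, so use the tie-corrected normal approximation.
        E[W] = n(n+1)/4 = 12*13/4 = 39.
        Tie groups: |d|=1 (t=3), |d|=5 (t=3), |d|=6 (t=3); sum(t^3 - t) = 72.
        Var[W] = n(n+1)(2n+1)/24 - sum(t^3-t)/48 = 3900/24 - 72/48 = 161.
        z = (W - E[W]) / sqrt(Var[W]) = (35 - 39) / 12.6886 = -0.3152.
        Two-sided p = 2*Phi(z) = 0.752576.
Step 6: alpha = 0.05. fail to reject H0.

W+ = 43, W- = 35, W = min = 35, p = 0.752576, fail to reject H0.


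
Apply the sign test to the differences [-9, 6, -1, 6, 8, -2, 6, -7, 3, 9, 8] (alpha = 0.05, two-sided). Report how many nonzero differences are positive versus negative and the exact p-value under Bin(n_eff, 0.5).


Step 1: Discard zero differences. Original n = 11; n_eff = number of nonzero differences = 11.
Nonzero differences (with sign): -9, +6, -1, +6, +8, -2, +6, -7, +3, +9, +8
Step 2: Count signs: positive = 7, negative = 4.
Step 3: Under H0: P(positive) = 0.5, so the number of positives S ~ Bin(11, 0.5).
Step 4: Two-sided exact p-value = sum of Bin(11,0.5) probabilities at or below the observed probability = 0.548828.
Step 5: alpha = 0.05. fail to reject H0.

n_eff = 11, pos = 7, neg = 4, p = 0.548828, fail to reject H0.


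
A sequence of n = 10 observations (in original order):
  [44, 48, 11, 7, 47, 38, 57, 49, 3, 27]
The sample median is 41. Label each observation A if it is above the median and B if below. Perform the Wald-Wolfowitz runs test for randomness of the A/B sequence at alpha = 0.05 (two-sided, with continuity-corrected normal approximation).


Step 1: Compute median = 41; label A = above, B = below.
Labels in order: AABBABAABB  (n_A = 5, n_B = 5)
Step 2: Count runs R = 6.
Step 3: Under H0 (random ordering), E[R] = 2*n_A*n_B/(n_A+n_B) + 1 = 2*5*5/10 + 1 = 6.0000.
        Var[R] = 2*n_A*n_B*(2*n_A*n_B - n_A - n_B) / ((n_A+n_B)^2 * (n_A+n_B-1)) = 2000/900 = 2.2222.
        SD[R] = 1.4907.
Step 4: R = E[R], so z = 0 with no continuity correction.
Step 5: Two-sided p-value via normal approximation = 2*(1 - Phi(|z|)) = 1.000000.
Step 6: alpha = 0.05. fail to reject H0.

R = 6, z = 0.0000, p = 1.000000, fail to reject H0.


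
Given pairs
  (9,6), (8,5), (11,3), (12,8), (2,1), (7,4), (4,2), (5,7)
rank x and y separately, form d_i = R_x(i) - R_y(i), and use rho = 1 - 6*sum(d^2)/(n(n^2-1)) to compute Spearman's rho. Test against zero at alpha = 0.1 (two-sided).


Step 1: Rank x and y separately (midranks; no ties here).
rank(x): 9->6, 8->5, 11->7, 12->8, 2->1, 7->4, 4->2, 5->3
rank(y): 6->6, 5->5, 3->3, 8->8, 1->1, 4->4, 2->2, 7->7
Step 2: d_i = R_x(i) - R_y(i); compute d_i^2.
  (6-6)^2=0, (5-5)^2=0, (7-3)^2=16, (8-8)^2=0, (1-1)^2=0, (4-4)^2=0, (2-2)^2=0, (3-7)^2=16
sum(d^2) = 32.
Step 3: rho = 1 - 6*32 / (8*(8^2 - 1)) = 1 - 192/504 = 0.619048.
Step 4: Under H0, t = rho * sqrt((n-2)/(1-rho^2)) = 1.9308 ~ t(6).
Step 5: Two-sided p-value from the t-distribution with 6 df = 0.101733.
Step 6: alpha = 0.1. fail to reject H0.

rho = 0.6190, p = 0.101733, fail to reject H0 at alpha = 0.1.


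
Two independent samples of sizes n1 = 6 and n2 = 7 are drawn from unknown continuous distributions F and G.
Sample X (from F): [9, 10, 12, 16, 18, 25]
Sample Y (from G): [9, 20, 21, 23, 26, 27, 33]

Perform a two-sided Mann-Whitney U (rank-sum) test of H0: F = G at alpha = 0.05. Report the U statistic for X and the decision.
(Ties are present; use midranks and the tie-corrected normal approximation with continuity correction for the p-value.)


Step 1: Combine and sort all 13 observations; assign midranks.
sorted (value, group): (9,X), (9,Y), (10,X), (12,X), (16,X), (18,X), (20,Y), (21,Y), (23,Y), (25,X), (26,Y), (27,Y), (33,Y)
ranks: 9->1.5, 9->1.5, 10->3, 12->4, 16->5, 18->6, 20->7, 21->8, 23->9, 25->10, 26->11, 27->12, 33->13
Step 2: Rank sum for X: R1 = 1.5 + 3 + 4 + 5 + 6 + 10 = 29.5.
Step 3: U_X = R1 - n1(n1+1)/2 = 29.5 - 6*7/2 = 29.5 - 21 = 8.5.
       U_Y = n1*n2 - U_X = 42 - 8.5 = 33.5.
Step 4: Ties are present, so use the tie-corrected normal approximation (with continuity correction) for the p-value.
Step 5: p-value = 0.086044; compare to alpha = 0.05. fail to reject H0.

U_X = 8.5, p = 0.086044, fail to reject H0 at alpha = 0.05.


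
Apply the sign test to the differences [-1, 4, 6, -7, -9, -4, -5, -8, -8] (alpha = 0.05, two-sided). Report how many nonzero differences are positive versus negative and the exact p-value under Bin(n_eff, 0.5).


Step 1: Discard zero differences. Original n = 9; n_eff = number of nonzero differences = 9.
Nonzero differences (with sign): -1, +4, +6, -7, -9, -4, -5, -8, -8
Step 2: Count signs: positive = 2, negative = 7.
Step 3: Under H0: P(positive) = 0.5, so the number of positives S ~ Bin(9, 0.5).
Step 4: Two-sided exact p-value = sum of Bin(9,0.5) probabilities at or below the observed probability = 0.179688.
Step 5: alpha = 0.05. fail to reject H0.

n_eff = 9, pos = 2, neg = 7, p = 0.179688, fail to reject H0.


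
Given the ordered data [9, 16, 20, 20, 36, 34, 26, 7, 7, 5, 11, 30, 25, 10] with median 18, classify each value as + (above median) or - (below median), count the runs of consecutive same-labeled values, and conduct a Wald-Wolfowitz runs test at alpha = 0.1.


Step 1: Compute median = 18; label A = above, B = below.
Labels in order: BBAAAAABBBBAAB  (n_A = 7, n_B = 7)
Step 2: Count runs R = 5.
Step 3: Under H0 (random ordering), E[R] = 2*n_A*n_B/(n_A+n_B) + 1 = 2*7*7/14 + 1 = 8.0000.
        Var[R] = 2*n_A*n_B*(2*n_A*n_B - n_A - n_B) / ((n_A+n_B)^2 * (n_A+n_B-1)) = 8232/2548 = 3.2308.
        SD[R] = 1.7974.
Step 4: Continuity-corrected z = (R + 0.5 - E[R]) / SD[R] = (5 + 0.5 - 8.0000) / 1.7974 = -1.3909.
Step 5: Two-sided p-value via normal approximation = 2*(1 - Phi(|z|)) = 0.164264.
Step 6: alpha = 0.1. fail to reject H0.

R = 5, z = -1.3909, p = 0.164264, fail to reject H0.


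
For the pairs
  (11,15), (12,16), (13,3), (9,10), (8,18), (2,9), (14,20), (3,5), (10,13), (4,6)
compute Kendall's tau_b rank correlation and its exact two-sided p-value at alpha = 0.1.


Step 1: Enumerate the 45 unordered pairs (i,j) with i<j and classify each by sign(x_j-x_i) * sign(y_j-y_i).
  (1,2):dx=+1,dy=+1->C; (1,3):dx=+2,dy=-12->D; (1,4):dx=-2,dy=-5->C; (1,5):dx=-3,dy=+3->D
  (1,6):dx=-9,dy=-6->C; (1,7):dx=+3,dy=+5->C; (1,8):dx=-8,dy=-10->C; (1,9):dx=-1,dy=-2->C
  (1,10):dx=-7,dy=-9->C; (2,3):dx=+1,dy=-13->D; (2,4):dx=-3,dy=-6->C; (2,5):dx=-4,dy=+2->D
  (2,6):dx=-10,dy=-7->C; (2,7):dx=+2,dy=+4->C; (2,8):dx=-9,dy=-11->C; (2,9):dx=-2,dy=-3->C
  (2,10):dx=-8,dy=-10->C; (3,4):dx=-4,dy=+7->D; (3,5):dx=-5,dy=+15->D; (3,6):dx=-11,dy=+6->D
  (3,7):dx=+1,dy=+17->C; (3,8):dx=-10,dy=+2->D; (3,9):dx=-3,dy=+10->D; (3,10):dx=-9,dy=+3->D
  (4,5):dx=-1,dy=+8->D; (4,6):dx=-7,dy=-1->C; (4,7):dx=+5,dy=+10->C; (4,8):dx=-6,dy=-5->C
  (4,9):dx=+1,dy=+3->C; (4,10):dx=-5,dy=-4->C; (5,6):dx=-6,dy=-9->C; (5,7):dx=+6,dy=+2->C
  (5,8):dx=-5,dy=-13->C; (5,9):dx=+2,dy=-5->D; (5,10):dx=-4,dy=-12->C; (6,7):dx=+12,dy=+11->C
  (6,8):dx=+1,dy=-4->D; (6,9):dx=+8,dy=+4->C; (6,10):dx=+2,dy=-3->D; (7,8):dx=-11,dy=-15->C
  (7,9):dx=-4,dy=-7->C; (7,10):dx=-10,dy=-14->C; (8,9):dx=+7,dy=+8->C; (8,10):dx=+1,dy=+1->C
  (9,10):dx=-6,dy=-7->C
Step 2: C = 31, D = 14, total pairs = 45.
Step 3: tau = (C - D)/(n(n-1)/2) = (31 - 14)/45 = 0.377778.
Step 4: Exact two-sided p-value (enumerate n! = 3628800 permutations of y under H0): p = 0.155742.
Step 5: alpha = 0.1. fail to reject H0.

tau_b = 0.3778 (C=31, D=14), p = 0.155742, fail to reject H0.


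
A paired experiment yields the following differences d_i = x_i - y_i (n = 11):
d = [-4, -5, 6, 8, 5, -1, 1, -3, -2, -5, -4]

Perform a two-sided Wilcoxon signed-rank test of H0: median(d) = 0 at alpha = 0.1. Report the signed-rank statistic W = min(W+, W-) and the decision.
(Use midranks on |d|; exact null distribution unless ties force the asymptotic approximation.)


Step 1: Drop any zero differences (none here) and take |d_i|.
|d| = [4, 5, 6, 8, 5, 1, 1, 3, 2, 5, 4]
Step 2: Midrank |d_i| (ties get averaged ranks).
ranks: |4|->5.5, |5|->8, |6|->10, |8|->11, |5|->8, |1|->1.5, |1|->1.5, |3|->4, |2|->3, |5|->8, |4|->5.5
Step 3: Attach original signs; sum ranks with positive sign and with negative sign.
W+ = 10 + 11 + 8 + 1.5 = 30.5
W- = 5.5 + 8 + 1.5 + 4 + 3 + 8 + 5.5 = 35.5
(Check: W+ + W- = 66 should equal n(n+1)/2 = 66.)
Step 4: Test statistic W = min(W+, W-) = 30.5.
Step 5: Ties in |d|, so use the tie-corrected normal approximation.
        E[W] = n(n+1)/4 = 11*12/4 = 33.
        Tie groups: |d|=1 (t=2), |d|=4 (t=2), |d|=5 (t=3); sum(t^3 - t) = 36.
        Var[W] = n(n+1)(2n+1)/24 - sum(t^3-t)/48 = 3036/24 - 36/48 = 125.75.
        z = (W - E[W]) / sqrt(Var[W]) = (30.5 - 33) / 11.2138 = -0.2229.
        Two-sided p = 2*Phi(z) = 0.823583.
Step 6: alpha = 0.1. fail to reject H0.

W+ = 30.5, W- = 35.5, W = min = 30.5, p = 0.823583, fail to reject H0.


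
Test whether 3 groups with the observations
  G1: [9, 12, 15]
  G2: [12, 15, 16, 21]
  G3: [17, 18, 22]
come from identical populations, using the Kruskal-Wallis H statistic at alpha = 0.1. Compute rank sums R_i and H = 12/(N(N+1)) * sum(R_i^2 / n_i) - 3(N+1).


Step 1: Combine all N = 10 observations and assign midranks.
sorted (value, group, rank): (9,G1,1), (12,G1,2.5), (12,G2,2.5), (15,G1,4.5), (15,G2,4.5), (16,G2,6), (17,G3,7), (18,G3,8), (21,G2,9), (22,G3,10)
Step 2: Sum ranks within each group.
R_1 = 8 (n_1 = 3)
R_2 = 22 (n_2 = 4)
R_3 = 25 (n_3 = 3)
Step 3: H = 12/(N(N+1)) * sum(R_i^2/n_i) - 3(N+1)
     = 12/(10*11) * (8^2/3 + 22^2/4 + 25^2/3) - 3*11
     = 0.109091 * 350.667 - 33
     = 5.254545.
Step 4: Ties present; correction factor C = 1 - 12/(10^3 - 10) = 0.987879. Corrected H = 5.254545 / 0.987879 = 5.319018.
Step 5: Under H0, H ~ chi^2(2); p-value = 0.069983.
Step 6: alpha = 0.1. reject H0.

H = 5.3190, df = 2, p = 0.069983, reject H0.
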